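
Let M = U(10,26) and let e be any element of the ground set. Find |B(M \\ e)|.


Deleting e from U(10,26) gives U(10,25) since n > r.
Bases of U(10,25) = (25 choose 10) = 3268760.

3268760


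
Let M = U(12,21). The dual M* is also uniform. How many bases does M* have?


The dual of U(r,n) is U(n-r, n) = U(9,21).
Bases of U(9,21) are all (9)-element subsets.
|B(M*)| = C(21,9) = 21! / (9! * 12!) = 293930.

293930


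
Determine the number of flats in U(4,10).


Flats of U(4,10): every subset of size < 4 is a flat, plus E itself.
Count = C(10,0) + C(10,1) + C(10,2) + C(10,3) + 1
     = 1 + 10 + 45 + 120 + 1
     = 177.

177


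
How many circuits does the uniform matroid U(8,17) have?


In U(8,17), circuits are the (9)-element subsets.
Any set of 9 elements is dependent, and removing any one element gives
an independent set of size 8, so it is a minimal dependent set.
Number of circuits = C(17,9) = 24310.

24310


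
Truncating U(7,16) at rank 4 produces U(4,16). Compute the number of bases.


Truncating U(7,16) to rank 4 gives U(4,16).
Bases of U(4,16) are all 4-element subsets of 16 elements.
Number of bases = (16 choose 4) = 1820.

1820


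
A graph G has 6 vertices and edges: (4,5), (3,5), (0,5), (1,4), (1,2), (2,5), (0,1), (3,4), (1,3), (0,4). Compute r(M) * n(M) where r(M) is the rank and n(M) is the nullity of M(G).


r(M) = |V| - c = 6 - 1 = 5.
nullity = |E| - r(M) = 10 - 5 = 5.
Product = 5 * 5 = 25.

25


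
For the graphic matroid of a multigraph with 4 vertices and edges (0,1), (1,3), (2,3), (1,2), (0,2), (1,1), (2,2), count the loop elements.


In a graphic matroid, a loop is a self-loop edge (u,u) with rank 0.
Examining all 7 edges for self-loops...
Self-loops found: (1,1), (2,2)
Number of loops = 2.

2


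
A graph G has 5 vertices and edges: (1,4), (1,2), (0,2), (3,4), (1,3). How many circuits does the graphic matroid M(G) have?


A circuit in a graphic matroid = edge set of a simple cycle.
G has 5 vertices and 5 edges.
Enumerating all minimal edge subsets forming cycles...
Total circuits found: 1.

1


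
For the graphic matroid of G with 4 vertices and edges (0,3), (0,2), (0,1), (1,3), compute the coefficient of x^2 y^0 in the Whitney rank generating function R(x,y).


R(x,y) = sum over A in 2^E of x^(r(E)-r(A)) * y^(|A|-r(A)).
G has 4 vertices, 4 edges. r(E) = 3.
Enumerate all 2^4 = 16 subsets.
Count subsets with r(E)-r(A)=2 and |A|-r(A)=0: 4.

4


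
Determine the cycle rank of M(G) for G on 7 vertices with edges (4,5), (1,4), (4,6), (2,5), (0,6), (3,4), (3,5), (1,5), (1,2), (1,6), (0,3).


Cycle rank (nullity) = |E| - r(M) = |E| - (|V| - c).
|E| = 11, |V| = 7, c = 1.
Nullity = 11 - (7 - 1) = 11 - 6 = 5.

5


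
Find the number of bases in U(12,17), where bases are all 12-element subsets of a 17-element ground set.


Bases of U(12,17) are all 12-element subsets of the 17-element ground set.
Number of bases = C(17,12).
C(17,12) = 6188.

6188


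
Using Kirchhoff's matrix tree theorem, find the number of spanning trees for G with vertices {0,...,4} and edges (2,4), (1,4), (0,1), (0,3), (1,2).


By Kirchhoff's matrix tree theorem, the number of spanning trees equals
the determinant of any cofactor of the Laplacian matrix L.
G has 5 vertices and 5 edges.
Computing the (4 x 4) cofactor determinant gives 3.

3


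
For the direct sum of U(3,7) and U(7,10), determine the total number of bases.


Bases of a direct sum M1 + M2: |B| = |B(M1)| * |B(M2)|.
|B(U(3,7))| = C(7,3) = 35.
|B(U(7,10))| = C(10,7) = 120.
Total bases = 35 * 120 = 4200.

4200


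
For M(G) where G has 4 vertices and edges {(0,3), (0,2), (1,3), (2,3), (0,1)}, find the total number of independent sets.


An independent set in a graphic matroid is an acyclic edge subset.
G has 4 vertices and 5 edges.
Enumerate all 2^5 = 32 subsets, checking for acyclicity.
Total independent sets = 24.

24


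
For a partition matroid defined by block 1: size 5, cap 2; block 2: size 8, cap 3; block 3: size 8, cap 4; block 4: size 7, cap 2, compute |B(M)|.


A basis picks exactly ci elements from block i.
Number of bases = product of C(|Si|, ci).
= C(5,2) * C(8,3) * C(8,4) * C(7,2)
= 10 * 56 * 70 * 21
= 823200.

823200


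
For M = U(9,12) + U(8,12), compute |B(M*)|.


(M1+M2)* = M1* + M2*.
M1* = U(3,12), bases: C(12,3) = 220.
M2* = U(4,12), bases: C(12,4) = 495.
|B(M*)| = 220 * 495 = 108900.

108900


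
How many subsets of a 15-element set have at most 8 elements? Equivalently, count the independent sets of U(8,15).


Independent sets of U(8,15) are all subsets of size <= 8.
Count = C(15,0) + C(15,1) + C(15,2) + C(15,3) + C(15,4) + C(15,5) + C(15,6) + C(15,7) + C(15,8)
     = 1 + 15 + 105 + 455 + 1365 + 3003 + 5005 + 6435 + 6435
     = 22819.

22819


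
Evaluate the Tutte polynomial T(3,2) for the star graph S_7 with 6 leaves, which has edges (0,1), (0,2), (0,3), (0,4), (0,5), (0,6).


A star on 7 vertices is a tree with 6 edges.
T(x,y) = x^(6) for any tree.
T(3,2) = 3^6 = 729.

729


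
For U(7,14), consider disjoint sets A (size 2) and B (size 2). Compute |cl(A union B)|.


|A union B| = 2 + 2 = 4 (disjoint).
In U(7,14), cl(S) = S if |S| < 7, else cl(S) = E.
Since 4 < 7, cl(A union B) = A union B.
|cl(A union B)| = 4.

4


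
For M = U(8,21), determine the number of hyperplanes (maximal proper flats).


Hyperplanes of U(8,21) are flats of rank 7.
In a uniform matroid, these are exactly the (7)-element subsets.
Count = C(21,7) = 21! / (7! * 14!) = 116280.

116280


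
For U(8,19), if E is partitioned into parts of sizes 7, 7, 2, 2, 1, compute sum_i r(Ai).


r(Ai) = min(|Ai|, 8) for each part.
Sum = min(7,8) + min(7,8) + min(2,8) + min(2,8) + min(1,8)
    = 7 + 7 + 2 + 2 + 1
    = 19.

19


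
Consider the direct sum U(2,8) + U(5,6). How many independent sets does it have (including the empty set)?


For a direct sum, |I(M1+M2)| = |I(M1)| * |I(M2)|.
|I(U(2,8))| = sum C(8,k) for k=0..2 = 37.
|I(U(5,6))| = sum C(6,k) for k=0..5 = 63.
Total = 37 * 63 = 2331.

2331


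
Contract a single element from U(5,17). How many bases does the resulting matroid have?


Contracting e from U(5,17) gives U(4,16).
Bases of U(4,16) = C(16,4) = 16! / (4! * 12!) = 1820.

1820


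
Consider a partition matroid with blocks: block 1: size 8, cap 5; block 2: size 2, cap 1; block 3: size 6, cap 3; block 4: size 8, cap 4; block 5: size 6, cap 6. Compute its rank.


Rank of a partition matroid = sum of min(|Si|, ci) for each block.
= min(8,5) + min(2,1) + min(6,3) + min(8,4) + min(6,6)
= 5 + 1 + 3 + 4 + 6
= 19.

19


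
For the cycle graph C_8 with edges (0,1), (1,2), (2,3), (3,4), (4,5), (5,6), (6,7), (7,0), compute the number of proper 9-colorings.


P(C_8, k) = (k-1)^8 + (-1)^8*(k-1).
P(9) = (8)^8 + 8
= 16777216 + 8 = 16777224.

16777224


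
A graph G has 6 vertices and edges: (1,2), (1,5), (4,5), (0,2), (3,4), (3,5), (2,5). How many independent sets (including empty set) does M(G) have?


An independent set in a graphic matroid is an acyclic edge subset.
G has 6 vertices and 7 edges.
Enumerate all 2^7 = 128 subsets, checking for acyclicity.
Total independent sets = 98.

98


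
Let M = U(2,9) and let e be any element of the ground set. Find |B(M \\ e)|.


Deleting e from U(2,9) gives U(2,8) since n > r.
Bases of U(2,8) = C(8,2) = (8 * 7) / (1 * 2) = 28.

28


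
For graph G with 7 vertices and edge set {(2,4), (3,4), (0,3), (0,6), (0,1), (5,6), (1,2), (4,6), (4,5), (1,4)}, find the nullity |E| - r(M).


Cycle rank (nullity) = |E| - r(M) = |E| - (|V| - c).
|E| = 10, |V| = 7, c = 1.
Nullity = 10 - (7 - 1) = 10 - 6 = 4.

4


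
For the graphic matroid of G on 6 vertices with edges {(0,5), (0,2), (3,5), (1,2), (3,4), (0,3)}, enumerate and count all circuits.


A circuit in a graphic matroid = edge set of a simple cycle.
G has 6 vertices and 6 edges.
Enumerating all minimal edge subsets forming cycles...
Total circuits found: 1.

1


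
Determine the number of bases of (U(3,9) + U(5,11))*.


(M1+M2)* = M1* + M2*.
M1* = U(6,9), bases: C(9,6) = 84.
M2* = U(6,11), bases: C(11,6) = 462.
|B(M*)| = 84 * 462 = 38808.

38808


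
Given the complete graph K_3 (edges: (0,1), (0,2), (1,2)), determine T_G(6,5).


T(K_3; x,y) = x^2 + x + y.
T(6,5) = 36 + 6 + 5 = 47.

47


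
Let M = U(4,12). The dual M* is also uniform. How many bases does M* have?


The dual of U(r,n) is U(n-r, n) = U(8,12).
Bases of U(8,12) are all (8)-element subsets.
|B(M*)| = (12 choose 8) = 495.

495


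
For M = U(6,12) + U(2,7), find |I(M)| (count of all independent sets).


For a direct sum, |I(M1+M2)| = |I(M1)| * |I(M2)|.
|I(U(6,12))| = sum C(12,k) for k=0..6 = 2510.
|I(U(2,7))| = sum C(7,k) for k=0..2 = 29.
Total = 2510 * 29 = 72790.

72790


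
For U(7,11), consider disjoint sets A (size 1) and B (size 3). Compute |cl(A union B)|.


|A union B| = 1 + 3 = 4 (disjoint).
In U(7,11), cl(S) = S if |S| < 7, else cl(S) = E.
Since 4 < 7, cl(A union B) = A union B.
|cl(A union B)| = 4.

4


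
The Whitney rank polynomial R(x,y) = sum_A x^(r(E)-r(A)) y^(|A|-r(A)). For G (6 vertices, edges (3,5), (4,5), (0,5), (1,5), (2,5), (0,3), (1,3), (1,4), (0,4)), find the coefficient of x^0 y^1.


R(x,y) = sum over A in 2^E of x^(r(E)-r(A)) * y^(|A|-r(A)).
G has 6 vertices, 9 edges. r(E) = 5.
Enumerate all 2^9 = 512 subsets.
Count subsets with r(E)-r(A)=0 and |A|-r(A)=1: 52.

52


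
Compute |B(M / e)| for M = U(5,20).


Contracting e from U(5,20) gives U(4,19).
Bases of U(4,19) = C(19,4) = 19! / (4! * 15!) = 3876.

3876


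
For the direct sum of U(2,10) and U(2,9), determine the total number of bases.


Bases of a direct sum M1 + M2: |B| = |B(M1)| * |B(M2)|.
|B(U(2,10))| = C(10,2) = 45.
|B(U(2,9))| = C(9,2) = 36.
Total bases = 45 * 36 = 1620.

1620


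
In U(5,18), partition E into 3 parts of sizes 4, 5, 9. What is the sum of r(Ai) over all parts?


r(Ai) = min(|Ai|, 5) for each part.
Sum = min(4,5) + min(5,5) + min(9,5)
    = 4 + 5 + 5
    = 14.

14


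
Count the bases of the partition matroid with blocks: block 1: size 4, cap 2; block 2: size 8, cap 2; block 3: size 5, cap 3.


A basis picks exactly ci elements from block i.
Number of bases = product of C(|Si|, ci).
= C(4,2) * C(8,2) * C(5,3)
= 6 * 28 * 10
= 1680.

1680


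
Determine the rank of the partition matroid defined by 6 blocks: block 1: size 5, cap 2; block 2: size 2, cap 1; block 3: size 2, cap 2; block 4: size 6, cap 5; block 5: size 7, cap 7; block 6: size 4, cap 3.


Rank of a partition matroid = sum of min(|Si|, ci) for each block.
= min(5,2) + min(2,1) + min(2,2) + min(6,5) + min(7,7) + min(4,3)
= 2 + 1 + 2 + 5 + 7 + 3
= 20.

20


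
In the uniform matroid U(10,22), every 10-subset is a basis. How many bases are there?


Bases of U(10,22) are all 10-element subsets of the 22-element ground set.
Number of bases = C(22,10).
C(22,10) = 22! / (10! * 12!) = 646646.

646646


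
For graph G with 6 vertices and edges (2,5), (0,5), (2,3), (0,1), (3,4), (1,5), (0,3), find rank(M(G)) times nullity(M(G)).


r(M) = |V| - c = 6 - 1 = 5.
nullity = |E| - r(M) = 7 - 5 = 2.
Product = 5 * 2 = 10.

10


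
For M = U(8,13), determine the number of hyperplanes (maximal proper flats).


Hyperplanes of U(8,13) are flats of rank 7.
In a uniform matroid, these are exactly the (7)-element subsets.
Count = (13 choose 7) = 1716.

1716


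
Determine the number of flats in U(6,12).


Flats of U(6,12): every subset of size < 6 is a flat, plus E itself.
Count = C(12,0) + C(12,1) + C(12,2) + C(12,3) + C(12,4) + C(12,5) + 1
     = 1 + 12 + 66 + 220 + 495 + 792 + 1
     = 1587.

1587


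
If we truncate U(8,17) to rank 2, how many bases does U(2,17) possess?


Truncating U(8,17) to rank 2 gives U(2,17).
Bases of U(2,17) are all 2-element subsets of 17 elements.
Number of bases = C(17,2) = 17! / (2! * 15!) = 136.

136


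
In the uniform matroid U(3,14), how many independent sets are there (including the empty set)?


Independent sets of U(3,14) are all subsets of size <= 3.
Count = (14 choose 0) + (14 choose 1) + (14 choose 2) + (14 choose 3)
     = 1 + 14 + 91 + 364
     = 470.

470


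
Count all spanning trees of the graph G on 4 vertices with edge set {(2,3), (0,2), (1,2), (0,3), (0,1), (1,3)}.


By Kirchhoff's matrix tree theorem, the number of spanning trees equals
the determinant of any cofactor of the Laplacian matrix L.
G has 4 vertices and 6 edges.
Computing the (3 x 3) cofactor determinant gives 16.

16


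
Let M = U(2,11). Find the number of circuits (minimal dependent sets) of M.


In U(2,11), circuits are the (3)-element subsets.
Any set of 3 elements is dependent, and removing any one element gives
an independent set of size 2, so it is a minimal dependent set.
Number of circuits = C(11,3) = (11 * 10 * 9) / (1 * 2 * 3) = 165.

165


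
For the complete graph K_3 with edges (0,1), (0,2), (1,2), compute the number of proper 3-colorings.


P(K_3, k) = k(k-1)(k-2)...(k-2).
P(3) = (3) * (2) * (1) = 6.

6


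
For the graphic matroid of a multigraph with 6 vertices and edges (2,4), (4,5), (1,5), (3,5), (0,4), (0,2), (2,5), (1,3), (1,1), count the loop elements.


In a graphic matroid, a loop is a self-loop edge (u,u) with rank 0.
Examining all 9 edges for self-loops...
Self-loops found: (1,1)
Number of loops = 1.

1


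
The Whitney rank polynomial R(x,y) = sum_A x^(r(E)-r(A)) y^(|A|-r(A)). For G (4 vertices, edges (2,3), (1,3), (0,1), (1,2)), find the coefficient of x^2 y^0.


R(x,y) = sum over A in 2^E of x^(r(E)-r(A)) * y^(|A|-r(A)).
G has 4 vertices, 4 edges. r(E) = 3.
Enumerate all 2^4 = 16 subsets.
Count subsets with r(E)-r(A)=2 and |A|-r(A)=0: 4.

4


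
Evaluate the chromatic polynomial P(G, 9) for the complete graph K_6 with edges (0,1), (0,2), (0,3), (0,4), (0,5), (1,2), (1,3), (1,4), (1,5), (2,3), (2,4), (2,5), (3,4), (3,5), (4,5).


P(K_6, k) = k(k-1)(k-2)...(k-5).
P(9) = (9) * (8) * (7) * (6) * (5) * (4) = 60480.

60480


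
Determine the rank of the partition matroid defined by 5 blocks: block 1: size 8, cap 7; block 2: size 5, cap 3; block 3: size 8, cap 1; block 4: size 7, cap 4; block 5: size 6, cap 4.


Rank of a partition matroid = sum of min(|Si|, ci) for each block.
= min(8,7) + min(5,3) + min(8,1) + min(7,4) + min(6,4)
= 7 + 3 + 1 + 4 + 4
= 19.

19


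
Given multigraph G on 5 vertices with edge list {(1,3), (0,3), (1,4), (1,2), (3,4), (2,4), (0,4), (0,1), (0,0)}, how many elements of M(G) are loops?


In a graphic matroid, a loop is a self-loop edge (u,u) with rank 0.
Examining all 9 edges for self-loops...
Self-loops found: (0,0)
Number of loops = 1.

1


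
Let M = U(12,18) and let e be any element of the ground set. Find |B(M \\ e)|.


Deleting e from U(12,18) gives U(12,17) since n > r.
Bases of U(12,17) = (17 choose 12) = 6188.

6188


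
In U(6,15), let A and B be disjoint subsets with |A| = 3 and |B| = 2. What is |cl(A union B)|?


|A union B| = 3 + 2 = 5 (disjoint).
In U(6,15), cl(S) = S if |S| < 6, else cl(S) = E.
Since 5 < 6, cl(A union B) = A union B.
|cl(A union B)| = 5.

5


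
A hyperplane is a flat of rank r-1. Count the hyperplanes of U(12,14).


Hyperplanes of U(12,14) are flats of rank 11.
In a uniform matroid, these are exactly the (11)-element subsets.
Count = C(14,11) = 14! / (11! * 3!) = 364.

364


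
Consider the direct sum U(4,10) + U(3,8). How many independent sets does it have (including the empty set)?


For a direct sum, |I(M1+M2)| = |I(M1)| * |I(M2)|.
|I(U(4,10))| = sum C(10,k) for k=0..4 = 386.
|I(U(3,8))| = sum C(8,k) for k=0..3 = 93.
Total = 386 * 93 = 35898.

35898


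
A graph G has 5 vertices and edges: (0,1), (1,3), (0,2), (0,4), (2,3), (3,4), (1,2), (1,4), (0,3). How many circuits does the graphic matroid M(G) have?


A circuit in a graphic matroid = edge set of a simple cycle.
G has 5 vertices and 9 edges.
Enumerating all minimal edge subsets forming cycles...
Total circuits found: 22.

22


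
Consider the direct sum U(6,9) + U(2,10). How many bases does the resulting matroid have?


Bases of a direct sum M1 + M2: |B| = |B(M1)| * |B(M2)|.
|B(U(6,9))| = C(9,6) = 84.
|B(U(2,10))| = C(10,2) = 45.
Total bases = 84 * 45 = 3780.

3780


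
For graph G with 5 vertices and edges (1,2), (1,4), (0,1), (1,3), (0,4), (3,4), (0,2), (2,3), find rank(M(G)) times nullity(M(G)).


r(M) = |V| - c = 5 - 1 = 4.
nullity = |E| - r(M) = 8 - 4 = 4.
Product = 4 * 4 = 16.

16


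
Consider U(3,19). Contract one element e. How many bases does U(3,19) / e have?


Contracting e from U(3,19) gives U(2,18).
Bases of U(2,18) = (18 choose 2) = 153.

153


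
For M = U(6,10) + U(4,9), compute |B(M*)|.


(M1+M2)* = M1* + M2*.
M1* = U(4,10), bases: C(10,4) = 210.
M2* = U(5,9), bases: C(9,5) = 126.
|B(M*)| = 210 * 126 = 26460.

26460


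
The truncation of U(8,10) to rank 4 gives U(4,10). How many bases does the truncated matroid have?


Truncating U(8,10) to rank 4 gives U(4,10).
Bases of U(4,10) are all 4-element subsets of 10 elements.
Number of bases = C(10,4) = (10 * 9 * 8 * 7) / (1 * 2 * 3 * 4) = 210.

210


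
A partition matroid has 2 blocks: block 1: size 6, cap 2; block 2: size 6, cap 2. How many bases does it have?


A basis picks exactly ci elements from block i.
Number of bases = product of C(|Si|, ci).
= C(6,2) * C(6,2)
= 15 * 15
= 225.

225


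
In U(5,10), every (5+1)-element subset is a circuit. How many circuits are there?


In U(5,10), circuits are the (6)-element subsets.
Any set of 6 elements is dependent, and removing any one element gives
an independent set of size 5, so it is a minimal dependent set.
Number of circuits = (10 choose 6) = 210.

210


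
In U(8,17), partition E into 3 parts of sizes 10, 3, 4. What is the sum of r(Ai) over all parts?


r(Ai) = min(|Ai|, 8) for each part.
Sum = min(10,8) + min(3,8) + min(4,8)
    = 8 + 3 + 4
    = 15.

15


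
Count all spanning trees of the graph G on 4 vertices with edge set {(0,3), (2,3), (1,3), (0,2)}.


By Kirchhoff's matrix tree theorem, the number of spanning trees equals
the determinant of any cofactor of the Laplacian matrix L.
G has 4 vertices and 4 edges.
Computing the (3 x 3) cofactor determinant gives 3.

3


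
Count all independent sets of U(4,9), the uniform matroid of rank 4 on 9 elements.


Independent sets of U(4,9) are all subsets of size <= 4.
Count = (9 choose 0) + (9 choose 1) + (9 choose 2) + (9 choose 3) + (9 choose 4)
     = 1 + 9 + 36 + 84 + 126
     = 256.

256


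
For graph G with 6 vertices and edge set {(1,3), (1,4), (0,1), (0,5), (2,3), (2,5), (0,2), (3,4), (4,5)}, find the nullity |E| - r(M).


Cycle rank (nullity) = |E| - r(M) = |E| - (|V| - c).
|E| = 9, |V| = 6, c = 1.
Nullity = 9 - (6 - 1) = 9 - 5 = 4.

4


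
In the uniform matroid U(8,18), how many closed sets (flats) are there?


Flats of U(8,18): every subset of size < 8 is a flat, plus E itself.
Count = (18 choose 0) + (18 choose 1) + (18 choose 2) + (18 choose 3) + (18 choose 4) + (18 choose 5) + (18 choose 6) + (18 choose 7) + 1
     = 1 + 18 + 153 + 816 + 3060 + 8568 + 18564 + 31824 + 1
     = 63005.

63005


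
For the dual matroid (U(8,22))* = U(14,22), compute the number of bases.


The dual of U(r,n) is U(n-r, n) = U(14,22).
Bases of U(14,22) are all (14)-element subsets.
|B(M*)| = (22 choose 14) = 319770.

319770


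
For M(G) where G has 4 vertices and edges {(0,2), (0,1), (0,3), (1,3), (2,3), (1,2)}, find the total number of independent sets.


An independent set in a graphic matroid is an acyclic edge subset.
G has 4 vertices and 6 edges.
Enumerate all 2^6 = 64 subsets, checking for acyclicity.
Total independent sets = 38.

38


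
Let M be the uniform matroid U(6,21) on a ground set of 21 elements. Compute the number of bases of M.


Bases of U(6,21) are all 6-element subsets of the 21-element ground set.
Number of bases = C(21,6).
(21 choose 6) = 54264.

54264


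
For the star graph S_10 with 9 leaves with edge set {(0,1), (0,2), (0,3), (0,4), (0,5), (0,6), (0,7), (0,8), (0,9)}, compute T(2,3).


A star on 10 vertices is a tree with 9 edges.
T(x,y) = x^(9) for any tree.
T(2,3) = 2^9 = 512.

512


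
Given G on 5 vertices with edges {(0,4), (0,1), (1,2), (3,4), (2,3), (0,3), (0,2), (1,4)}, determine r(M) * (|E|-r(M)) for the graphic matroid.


r(M) = |V| - c = 5 - 1 = 4.
nullity = |E| - r(M) = 8 - 4 = 4.
Product = 4 * 4 = 16.

16


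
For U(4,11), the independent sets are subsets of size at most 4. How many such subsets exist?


Independent sets of U(4,11) are all subsets of size <= 4.
Count = (11 choose 0) + (11 choose 1) + (11 choose 2) + (11 choose 3) + (11 choose 4)
     = 1 + 11 + 55 + 165 + 330
     = 562.

562


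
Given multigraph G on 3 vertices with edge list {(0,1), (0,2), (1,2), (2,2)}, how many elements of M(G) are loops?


In a graphic matroid, a loop is a self-loop edge (u,u) with rank 0.
Examining all 4 edges for self-loops...
Self-loops found: (2,2)
Number of loops = 1.

1


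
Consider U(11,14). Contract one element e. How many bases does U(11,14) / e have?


Contracting e from U(11,14) gives U(10,13).
Bases of U(10,13) = C(13,10) = 286.

286


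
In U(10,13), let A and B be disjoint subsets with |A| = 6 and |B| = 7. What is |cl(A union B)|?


|A union B| = 6 + 7 = 13 (disjoint).
In U(10,13), cl(S) = S if |S| < 10, else cl(S) = E.
Since 13 >= 10, cl(A union B) = E.
|cl(A union B)| = 13.

13


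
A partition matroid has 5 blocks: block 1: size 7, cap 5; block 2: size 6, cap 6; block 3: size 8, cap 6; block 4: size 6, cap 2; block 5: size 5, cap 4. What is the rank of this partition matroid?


Rank of a partition matroid = sum of min(|Si|, ci) for each block.
= min(7,5) + min(6,6) + min(8,6) + min(6,2) + min(5,4)
= 5 + 6 + 6 + 2 + 4
= 23.

23


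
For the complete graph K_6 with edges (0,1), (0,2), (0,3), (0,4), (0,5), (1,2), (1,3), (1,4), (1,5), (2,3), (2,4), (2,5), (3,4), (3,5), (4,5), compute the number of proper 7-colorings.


P(K_6, k) = k(k-1)(k-2)...(k-5).
P(7) = (7) * (6) * (5) * (4) * (3) * (2) = 5040.

5040


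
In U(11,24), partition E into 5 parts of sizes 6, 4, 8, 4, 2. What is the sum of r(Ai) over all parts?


r(Ai) = min(|Ai|, 11) for each part.
Sum = min(6,11) + min(4,11) + min(8,11) + min(4,11) + min(2,11)
    = 6 + 4 + 8 + 4 + 2
    = 24.

24


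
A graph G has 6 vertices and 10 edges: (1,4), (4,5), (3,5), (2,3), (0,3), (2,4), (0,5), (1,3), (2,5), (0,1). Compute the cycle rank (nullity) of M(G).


Cycle rank (nullity) = |E| - r(M) = |E| - (|V| - c).
|E| = 10, |V| = 6, c = 1.
Nullity = 10 - (6 - 1) = 10 - 5 = 5.

5


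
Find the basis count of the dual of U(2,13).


The dual of U(r,n) is U(n-r, n) = U(11,13).
Bases of U(11,13) are all (11)-element subsets.
|B(M*)| = (13 choose 11) = 78.

78


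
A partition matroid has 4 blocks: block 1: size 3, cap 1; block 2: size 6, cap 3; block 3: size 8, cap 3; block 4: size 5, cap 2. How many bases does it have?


A basis picks exactly ci elements from block i.
Number of bases = product of C(|Si|, ci).
= C(3,1) * C(6,3) * C(8,3) * C(5,2)
= 3 * 20 * 56 * 10
= 33600.

33600


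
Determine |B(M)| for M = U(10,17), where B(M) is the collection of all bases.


Bases of U(10,17) are all 10-element subsets of the 17-element ground set.
Number of bases = C(17,10).
C(17,10) = 19448.

19448


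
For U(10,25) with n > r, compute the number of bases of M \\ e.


Deleting e from U(10,25) gives U(10,24) since n > r.
Bases of U(10,24) = (24 choose 10) = 1961256.

1961256


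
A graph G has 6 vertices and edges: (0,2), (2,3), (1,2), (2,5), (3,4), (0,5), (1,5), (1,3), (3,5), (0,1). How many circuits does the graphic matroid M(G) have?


A circuit in a graphic matroid = edge set of a simple cycle.
G has 6 vertices and 10 edges.
Enumerating all minimal edge subsets forming cycles...
Total circuits found: 22.

22


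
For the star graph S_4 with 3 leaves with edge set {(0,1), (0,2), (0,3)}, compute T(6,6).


A star on 4 vertices is a tree with 3 edges.
T(x,y) = x^(3) for any tree.
T(6,6) = 6^3 = 216.

216


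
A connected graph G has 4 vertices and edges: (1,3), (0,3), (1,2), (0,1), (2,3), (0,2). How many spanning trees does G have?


By Kirchhoff's matrix tree theorem, the number of spanning trees equals
the determinant of any cofactor of the Laplacian matrix L.
G has 4 vertices and 6 edges.
Computing the (3 x 3) cofactor determinant gives 16.

16


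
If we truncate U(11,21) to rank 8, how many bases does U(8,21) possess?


Truncating U(11,21) to rank 8 gives U(8,21).
Bases of U(8,21) are all 8-element subsets of 21 elements.
Number of bases = C(21,8) = 203490.

203490


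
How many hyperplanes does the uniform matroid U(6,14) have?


Hyperplanes of U(6,14) are flats of rank 5.
In a uniform matroid, these are exactly the (5)-element subsets.
Count = C(14,5) = 2002.

2002


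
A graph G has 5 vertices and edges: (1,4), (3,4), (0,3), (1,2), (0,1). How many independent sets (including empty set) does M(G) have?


An independent set in a graphic matroid is an acyclic edge subset.
G has 5 vertices and 5 edges.
Enumerate all 2^5 = 32 subsets, checking for acyclicity.
Total independent sets = 30.

30


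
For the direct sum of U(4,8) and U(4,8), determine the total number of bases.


Bases of a direct sum M1 + M2: |B| = |B(M1)| * |B(M2)|.
|B(U(4,8))| = C(8,4) = 70.
|B(U(4,8))| = C(8,4) = 70.
Total bases = 70 * 70 = 4900.

4900


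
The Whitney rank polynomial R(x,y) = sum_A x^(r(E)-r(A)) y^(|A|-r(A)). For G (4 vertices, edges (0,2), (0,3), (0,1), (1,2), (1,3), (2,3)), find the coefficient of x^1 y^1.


R(x,y) = sum over A in 2^E of x^(r(E)-r(A)) * y^(|A|-r(A)).
G has 4 vertices, 6 edges. r(E) = 3.
Enumerate all 2^6 = 64 subsets.
Count subsets with r(E)-r(A)=1 and |A|-r(A)=1: 4.

4


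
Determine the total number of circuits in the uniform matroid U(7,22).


In U(7,22), circuits are the (8)-element subsets.
Any set of 8 elements is dependent, and removing any one element gives
an independent set of size 7, so it is a minimal dependent set.
Number of circuits = C(22,8) = 22! / (8! * 14!) = 319770.

319770


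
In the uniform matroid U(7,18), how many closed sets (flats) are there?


Flats of U(7,18): every subset of size < 7 is a flat, plus E itself.
Count = C(18,0) + C(18,1) + C(18,2) + C(18,3) + C(18,4) + C(18,5) + C(18,6) + 1
     = 1 + 18 + 153 + 816 + 3060 + 8568 + 18564 + 1
     = 31181.

31181


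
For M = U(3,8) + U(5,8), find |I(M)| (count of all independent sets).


For a direct sum, |I(M1+M2)| = |I(M1)| * |I(M2)|.
|I(U(3,8))| = sum C(8,k) for k=0..3 = 93.
|I(U(5,8))| = sum C(8,k) for k=0..5 = 219.
Total = 93 * 219 = 20367.

20367


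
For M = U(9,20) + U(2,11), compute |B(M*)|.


(M1+M2)* = M1* + M2*.
M1* = U(11,20), bases: C(20,11) = 167960.
M2* = U(9,11), bases: C(11,9) = 55.
|B(M*)| = 167960 * 55 = 9237800.

9237800


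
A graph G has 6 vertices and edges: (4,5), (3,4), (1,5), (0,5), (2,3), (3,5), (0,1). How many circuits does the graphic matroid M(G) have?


A circuit in a graphic matroid = edge set of a simple cycle.
G has 6 vertices and 7 edges.
Enumerating all minimal edge subsets forming cycles...
Total circuits found: 2.

2


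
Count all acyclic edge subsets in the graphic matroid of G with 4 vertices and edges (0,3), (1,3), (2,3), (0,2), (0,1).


An independent set in a graphic matroid is an acyclic edge subset.
G has 4 vertices and 5 edges.
Enumerate all 2^5 = 32 subsets, checking for acyclicity.
Total independent sets = 24.

24


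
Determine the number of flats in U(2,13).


Flats of U(2,13): every subset of size < 2 is a flat, plus E itself.
Count = C(13,0) + C(13,1) + 1
     = 1 + 13 + 1
     = 15.

15


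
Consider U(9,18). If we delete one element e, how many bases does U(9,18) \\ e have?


Deleting e from U(9,18) gives U(9,17) since n > r.
Bases of U(9,17) = C(17,9) = 24310.

24310


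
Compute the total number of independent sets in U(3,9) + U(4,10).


For a direct sum, |I(M1+M2)| = |I(M1)| * |I(M2)|.
|I(U(3,9))| = sum C(9,k) for k=0..3 = 130.
|I(U(4,10))| = sum C(10,k) for k=0..4 = 386.
Total = 130 * 386 = 50180.

50180


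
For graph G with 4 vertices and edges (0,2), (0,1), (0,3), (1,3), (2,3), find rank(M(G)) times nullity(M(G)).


r(M) = |V| - c = 4 - 1 = 3.
nullity = |E| - r(M) = 5 - 3 = 2.
Product = 3 * 2 = 6.

6


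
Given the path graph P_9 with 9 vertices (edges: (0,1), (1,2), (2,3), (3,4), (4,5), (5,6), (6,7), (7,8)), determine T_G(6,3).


A path on 9 vertices is a tree with 8 edges.
T(x,y) = x^(8) for any tree.
T(6,3) = 6^8 = 1679616.

1679616


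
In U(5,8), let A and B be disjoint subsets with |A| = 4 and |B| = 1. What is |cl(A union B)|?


|A union B| = 4 + 1 = 5 (disjoint).
In U(5,8), cl(S) = S if |S| < 5, else cl(S) = E.
Since 5 >= 5, cl(A union B) = E.
|cl(A union B)| = 8.

8


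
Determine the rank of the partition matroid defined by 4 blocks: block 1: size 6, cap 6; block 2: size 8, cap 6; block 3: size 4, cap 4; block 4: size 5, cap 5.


Rank of a partition matroid = sum of min(|Si|, ci) for each block.
= min(6,6) + min(8,6) + min(4,4) + min(5,5)
= 6 + 6 + 4 + 5
= 21.

21


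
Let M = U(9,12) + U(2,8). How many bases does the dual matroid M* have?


(M1+M2)* = M1* + M2*.
M1* = U(3,12), bases: C(12,3) = 220.
M2* = U(6,8), bases: C(8,6) = 28.
|B(M*)| = 220 * 28 = 6160.

6160


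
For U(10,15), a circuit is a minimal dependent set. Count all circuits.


In U(10,15), circuits are the (11)-element subsets.
Any set of 11 elements is dependent, and removing any one element gives
an independent set of size 10, so it is a minimal dependent set.
Number of circuits = (15 choose 11) = 1365.

1365


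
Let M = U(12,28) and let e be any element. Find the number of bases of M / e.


Contracting e from U(12,28) gives U(11,27).
Bases of U(11,27) = C(27,11) = 27! / (11! * 16!) = 13037895.

13037895


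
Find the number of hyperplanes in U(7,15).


Hyperplanes of U(7,15) are flats of rank 6.
In a uniform matroid, these are exactly the (6)-element subsets.
Count = C(15,6) = 5005.

5005


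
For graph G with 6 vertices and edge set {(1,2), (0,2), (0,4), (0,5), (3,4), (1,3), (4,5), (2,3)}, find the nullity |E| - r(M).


Cycle rank (nullity) = |E| - r(M) = |E| - (|V| - c).
|E| = 8, |V| = 6, c = 1.
Nullity = 8 - (6 - 1) = 8 - 5 = 3.

3


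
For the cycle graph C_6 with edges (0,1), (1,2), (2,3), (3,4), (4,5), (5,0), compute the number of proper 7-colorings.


P(C_6, k) = (k-1)^6 + (-1)^6*(k-1).
P(7) = (6)^6 + 6
= 46656 + 6 = 46662.

46662


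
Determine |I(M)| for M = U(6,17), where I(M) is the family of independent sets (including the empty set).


Independent sets of U(6,17) are all subsets of size <= 6.
Count = (17 choose 0) + (17 choose 1) + (17 choose 2) + (17 choose 3) + (17 choose 4) + (17 choose 5) + (17 choose 6)
     = 1 + 17 + 136 + 680 + 2380 + 6188 + 12376
     = 21778.

21778


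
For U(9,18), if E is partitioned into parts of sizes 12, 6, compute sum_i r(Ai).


r(Ai) = min(|Ai|, 9) for each part.
Sum = min(12,9) + min(6,9)
    = 9 + 6
    = 15.

15


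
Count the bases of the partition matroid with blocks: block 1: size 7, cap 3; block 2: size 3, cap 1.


A basis picks exactly ci elements from block i.
Number of bases = product of C(|Si|, ci).
= C(7,3) * C(3,1)
= 35 * 3
= 105.

105


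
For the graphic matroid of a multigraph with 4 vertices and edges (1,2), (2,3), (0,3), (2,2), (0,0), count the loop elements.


In a graphic matroid, a loop is a self-loop edge (u,u) with rank 0.
Examining all 5 edges for self-loops...
Self-loops found: (2,2), (0,0)
Number of loops = 2.

2


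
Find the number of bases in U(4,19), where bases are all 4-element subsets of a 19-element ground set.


Bases of U(4,19) are all 4-element subsets of the 19-element ground set.
Number of bases = C(19,4).
(19 choose 4) = 3876.

3876


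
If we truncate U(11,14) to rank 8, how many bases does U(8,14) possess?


Truncating U(11,14) to rank 8 gives U(8,14).
Bases of U(8,14) are all 8-element subsets of 14 elements.
Number of bases = C(14,8) = 3003.

3003


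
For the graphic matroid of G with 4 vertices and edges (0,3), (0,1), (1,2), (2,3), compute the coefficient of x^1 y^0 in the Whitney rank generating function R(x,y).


R(x,y) = sum over A in 2^E of x^(r(E)-r(A)) * y^(|A|-r(A)).
G has 4 vertices, 4 edges. r(E) = 3.
Enumerate all 2^4 = 16 subsets.
Count subsets with r(E)-r(A)=1 and |A|-r(A)=0: 6.

6


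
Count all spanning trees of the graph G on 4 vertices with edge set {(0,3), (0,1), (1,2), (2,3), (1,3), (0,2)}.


By Kirchhoff's matrix tree theorem, the number of spanning trees equals
the determinant of any cofactor of the Laplacian matrix L.
G has 4 vertices and 6 edges.
Computing the (3 x 3) cofactor determinant gives 16.

16


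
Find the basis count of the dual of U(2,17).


The dual of U(r,n) is U(n-r, n) = U(15,17).
Bases of U(15,17) are all (15)-element subsets.
|B(M*)| = (17 choose 15) = 136.

136


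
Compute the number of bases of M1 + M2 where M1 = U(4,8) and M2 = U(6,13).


Bases of a direct sum M1 + M2: |B| = |B(M1)| * |B(M2)|.
|B(U(4,8))| = C(8,4) = 70.
|B(U(6,13))| = C(13,6) = 1716.
Total bases = 70 * 1716 = 120120.

120120


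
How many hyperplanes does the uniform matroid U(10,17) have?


Hyperplanes of U(10,17) are flats of rank 9.
In a uniform matroid, these are exactly the (9)-element subsets.
Count = C(17,9) = 17! / (9! * 8!) = 24310.

24310


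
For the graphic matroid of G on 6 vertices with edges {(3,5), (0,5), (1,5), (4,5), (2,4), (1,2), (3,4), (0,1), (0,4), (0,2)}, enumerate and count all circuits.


A circuit in a graphic matroid = edge set of a simple cycle.
G has 6 vertices and 10 edges.
Enumerating all minimal edge subsets forming cycles...
Total circuits found: 21.

21


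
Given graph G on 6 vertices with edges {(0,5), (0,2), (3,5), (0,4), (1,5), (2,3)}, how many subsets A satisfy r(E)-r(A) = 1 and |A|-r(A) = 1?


R(x,y) = sum over A in 2^E of x^(r(E)-r(A)) * y^(|A|-r(A)).
G has 6 vertices, 6 edges. r(E) = 5.
Enumerate all 2^6 = 64 subsets.
Count subsets with r(E)-r(A)=1 and |A|-r(A)=1: 2.

2


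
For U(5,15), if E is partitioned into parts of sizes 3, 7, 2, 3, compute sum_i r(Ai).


r(Ai) = min(|Ai|, 5) for each part.
Sum = min(3,5) + min(7,5) + min(2,5) + min(3,5)
    = 3 + 5 + 2 + 3
    = 13.

13


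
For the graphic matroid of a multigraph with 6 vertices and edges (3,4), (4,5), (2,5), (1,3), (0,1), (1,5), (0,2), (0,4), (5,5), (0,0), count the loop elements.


In a graphic matroid, a loop is a self-loop edge (u,u) with rank 0.
Examining all 10 edges for self-loops...
Self-loops found: (5,5), (0,0)
Number of loops = 2.

2


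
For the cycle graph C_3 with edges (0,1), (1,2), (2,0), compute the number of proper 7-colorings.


P(C_3, k) = (k-1)^3 + (-1)^3*(k-1).
P(7) = (6)^3 - 6
= 216 - 6 = 210.

210


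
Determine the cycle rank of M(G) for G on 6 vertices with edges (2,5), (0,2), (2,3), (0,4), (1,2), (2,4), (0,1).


Cycle rank (nullity) = |E| - r(M) = |E| - (|V| - c).
|E| = 7, |V| = 6, c = 1.
Nullity = 7 - (6 - 1) = 7 - 5 = 2.

2


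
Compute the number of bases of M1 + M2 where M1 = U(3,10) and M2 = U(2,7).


Bases of a direct sum M1 + M2: |B| = |B(M1)| * |B(M2)|.
|B(U(3,10))| = C(10,3) = 120.
|B(U(2,7))| = C(7,2) = 21.
Total bases = 120 * 21 = 2520.

2520


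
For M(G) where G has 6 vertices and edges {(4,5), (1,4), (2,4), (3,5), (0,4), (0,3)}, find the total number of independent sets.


An independent set in a graphic matroid is an acyclic edge subset.
G has 6 vertices and 6 edges.
Enumerate all 2^6 = 64 subsets, checking for acyclicity.
Total independent sets = 60.

60


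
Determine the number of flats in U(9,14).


Flats of U(9,14): every subset of size < 9 is a flat, plus E itself.
Count = C(14,0) + C(14,1) + C(14,2) + C(14,3) + C(14,4) + C(14,5) + C(14,6) + C(14,7) + C(14,8) + 1
     = 1 + 14 + 91 + 364 + 1001 + 2002 + 3003 + 3432 + 3003 + 1
     = 12912.

12912


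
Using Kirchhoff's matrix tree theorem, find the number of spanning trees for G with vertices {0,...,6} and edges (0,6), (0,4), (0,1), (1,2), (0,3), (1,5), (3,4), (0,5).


By Kirchhoff's matrix tree theorem, the number of spanning trees equals
the determinant of any cofactor of the Laplacian matrix L.
G has 7 vertices and 8 edges.
Computing the (6 x 6) cofactor determinant gives 9.

9


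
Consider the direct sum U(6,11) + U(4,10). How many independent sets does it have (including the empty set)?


For a direct sum, |I(M1+M2)| = |I(M1)| * |I(M2)|.
|I(U(6,11))| = sum C(11,k) for k=0..6 = 1486.
|I(U(4,10))| = sum C(10,k) for k=0..4 = 386.
Total = 1486 * 386 = 573596.

573596


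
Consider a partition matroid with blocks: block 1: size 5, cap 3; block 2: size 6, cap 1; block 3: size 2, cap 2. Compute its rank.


Rank of a partition matroid = sum of min(|Si|, ci) for each block.
= min(5,3) + min(6,1) + min(2,2)
= 3 + 1 + 2
= 6.

6


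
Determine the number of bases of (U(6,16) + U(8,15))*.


(M1+M2)* = M1* + M2*.
M1* = U(10,16), bases: C(16,10) = 8008.
M2* = U(7,15), bases: C(15,7) = 6435.
|B(M*)| = 8008 * 6435 = 51531480.

51531480


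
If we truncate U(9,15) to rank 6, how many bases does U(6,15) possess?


Truncating U(9,15) to rank 6 gives U(6,15).
Bases of U(6,15) are all 6-element subsets of 15 elements.
Number of bases = C(15,6) = 5005.

5005


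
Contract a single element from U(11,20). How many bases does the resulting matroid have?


Contracting e from U(11,20) gives U(10,19).
Bases of U(10,19) = C(19,10) = 19! / (10! * 9!) = 92378.

92378


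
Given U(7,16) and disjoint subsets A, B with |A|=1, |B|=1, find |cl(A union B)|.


|A union B| = 1 + 1 = 2 (disjoint).
In U(7,16), cl(S) = S if |S| < 7, else cl(S) = E.
Since 2 < 7, cl(A union B) = A union B.
|cl(A union B)| = 2.

2


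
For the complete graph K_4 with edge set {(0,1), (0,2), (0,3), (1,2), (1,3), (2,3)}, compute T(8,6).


T(K_4; x,y) = x^3 + 3x^2 + 4xy + 2x + y^3 + 3y^2 + 2y.
Substituting x=8, y=6:
= 512 + 192 + 192 + 16 + 216 + 108 + 12
= 1248.

1248


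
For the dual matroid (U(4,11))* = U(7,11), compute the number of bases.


The dual of U(r,n) is U(n-r, n) = U(7,11).
Bases of U(7,11) are all (7)-element subsets.
|B(M*)| = C(11,7) = 330.

330


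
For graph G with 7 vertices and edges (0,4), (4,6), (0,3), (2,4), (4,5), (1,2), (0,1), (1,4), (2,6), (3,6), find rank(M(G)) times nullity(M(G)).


r(M) = |V| - c = 7 - 1 = 6.
nullity = |E| - r(M) = 10 - 6 = 4.
Product = 6 * 4 = 24.

24


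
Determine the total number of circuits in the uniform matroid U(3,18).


In U(3,18), circuits are the (4)-element subsets.
Any set of 4 elements is dependent, and removing any one element gives
an independent set of size 3, so it is a minimal dependent set.
Number of circuits = (18 choose 4) = 3060.

3060


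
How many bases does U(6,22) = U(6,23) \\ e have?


Deleting e from U(6,23) gives U(6,22) since n > r.
Bases of U(6,22) = C(22,6) = 22! / (6! * 16!) = 74613.

74613


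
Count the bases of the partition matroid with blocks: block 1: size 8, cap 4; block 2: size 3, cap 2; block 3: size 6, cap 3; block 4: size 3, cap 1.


A basis picks exactly ci elements from block i.
Number of bases = product of C(|Si|, ci).
= C(8,4) * C(3,2) * C(6,3) * C(3,1)
= 70 * 3 * 20 * 3
= 12600.

12600


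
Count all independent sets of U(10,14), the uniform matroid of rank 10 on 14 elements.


Independent sets of U(10,14) are all subsets of size <= 10.
Count = C(14,0) + C(14,1) + C(14,2) + C(14,3) + C(14,4) + C(14,5) + C(14,6) + C(14,7) + C(14,8) + C(14,9) + C(14,10)
     = 1 + 14 + 91 + 364 + 1001 + 2002 + 3003 + 3432 + 3003 + 2002 + 1001
     = 15914.

15914
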